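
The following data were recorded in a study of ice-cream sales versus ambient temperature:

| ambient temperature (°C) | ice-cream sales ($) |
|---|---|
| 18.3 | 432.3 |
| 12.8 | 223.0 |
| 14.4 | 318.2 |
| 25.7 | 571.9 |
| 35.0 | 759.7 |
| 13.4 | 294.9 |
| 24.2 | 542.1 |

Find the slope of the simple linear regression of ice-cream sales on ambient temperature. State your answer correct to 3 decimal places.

22.740

n = 7, Σx = 143.8, Σy = 3142.1, Σxy = 73705.38, Σx² = 3356.78
Sxx = Σx² − (Σx)²/n = 3356.78 − 2954.062857 = 402.717143
Sxy = Σxy − (Σx)(Σy)/n = 73705.38 − 64547.711429 = 9157.668571
b = Sxy/Sxx = 9157.668571/402.717143 = 22.739704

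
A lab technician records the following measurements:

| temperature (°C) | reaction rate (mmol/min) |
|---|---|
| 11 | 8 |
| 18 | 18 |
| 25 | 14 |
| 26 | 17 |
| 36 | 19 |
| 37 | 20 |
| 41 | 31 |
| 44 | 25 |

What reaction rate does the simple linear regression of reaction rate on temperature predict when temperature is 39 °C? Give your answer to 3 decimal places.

23.657

n = 8, Σx = 238, Σy = 152, Σxy = 4999, Σx² = 8028
Sxx = Σx² − (Σx)²/n = 8028 − 7080.5 = 947.5
Sxy = Σxy − (Σx)(Σy)/n = 4999 − 4522 = 477
b = Sxy/Sxx = 477/947.5 = 0.503430
a = ȳ − b·x̄ = 19 − 0.503430·29.75 = 4.022955
ŷ(39) = a + b·39 = 4.022955 + 0.503430·39 = 23.656728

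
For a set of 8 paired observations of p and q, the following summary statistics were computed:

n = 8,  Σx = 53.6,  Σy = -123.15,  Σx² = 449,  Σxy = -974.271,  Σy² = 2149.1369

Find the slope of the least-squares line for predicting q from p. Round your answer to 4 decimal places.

Sxx = Σx² − (Σx)²/n = 449 − 359.12 = 89.88
Sxy = Σxy − (Σx)(Σy)/n = -974.271 − (-825.105) = -149.166
b = Sxy/Sxx = -149.166/89.88 = -1.659613

-1.6596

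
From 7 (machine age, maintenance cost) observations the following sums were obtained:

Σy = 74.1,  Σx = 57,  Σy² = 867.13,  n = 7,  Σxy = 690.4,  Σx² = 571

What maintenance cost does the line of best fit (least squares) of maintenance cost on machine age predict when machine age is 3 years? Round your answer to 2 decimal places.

Sxx = Σx² − (Σx)²/n = 571 − 464.142857 = 106.857143
Sxy = Σxy − (Σx)(Σy)/n = 690.4 − 603.385714 = 87.014286
b = Sxy/Sxx = 87.014286/106.857143 = 0.814305
a = ȳ − b·x̄ = 10.585714 − 0.814305·8.142857 = 3.954947
ŷ(3) = a + b·3 = 3.954947 + 0.814305·3 = 6.397861

6.40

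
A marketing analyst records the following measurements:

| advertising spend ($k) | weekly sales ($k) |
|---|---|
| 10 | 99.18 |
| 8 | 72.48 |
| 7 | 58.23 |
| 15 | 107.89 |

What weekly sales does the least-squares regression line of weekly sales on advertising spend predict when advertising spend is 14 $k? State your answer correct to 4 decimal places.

n = 4, Σx = 40, Σy = 337.78, Σxy = 3597.6, Σx² = 438
Sxx = Σx² − (Σx)²/n = 438 − 400 = 38
Sxy = Σxy − (Σx)(Σy)/n = 3597.6 − 3377.8 = 219.8
b = Sxy/Sxx = 219.8/38 = 5.784211
a = ȳ − b·x̄ = 84.445 − 5.784211·10 = 26.602895
ŷ(14) = a + b·14 = 26.602895 + 5.784211·14 = 107.581842

107.5818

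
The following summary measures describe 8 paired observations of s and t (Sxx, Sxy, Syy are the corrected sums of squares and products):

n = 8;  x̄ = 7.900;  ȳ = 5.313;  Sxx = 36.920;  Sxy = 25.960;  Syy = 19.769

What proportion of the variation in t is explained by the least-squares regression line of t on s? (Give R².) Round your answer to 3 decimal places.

0.923

R² = Sxy²/(Sxx·Syy) = (25.96)²/(36.92·19.769) = 0.923343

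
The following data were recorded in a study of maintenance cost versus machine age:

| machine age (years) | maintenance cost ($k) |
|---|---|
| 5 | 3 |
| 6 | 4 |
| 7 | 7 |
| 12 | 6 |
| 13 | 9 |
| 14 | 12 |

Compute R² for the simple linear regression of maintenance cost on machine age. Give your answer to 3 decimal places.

n = 6, Σx = 57, Σy = 41, Σxy = 445, Σx² = 619, Σy² = 335
Sxx = Σx² − (Σx)²/n = 619 − 541.5 = 77.5
Sxy = Σxy − (Σx)(Σy)/n = 445 − 389.5 = 55.5
Syy = Σy² − (Σy)²/n = 335 − 280.166667 = 54.833333
R² = Sxy²/(Sxx·Syy) = (55.5)²/(77.5·54.833333) = 0.724836

0.725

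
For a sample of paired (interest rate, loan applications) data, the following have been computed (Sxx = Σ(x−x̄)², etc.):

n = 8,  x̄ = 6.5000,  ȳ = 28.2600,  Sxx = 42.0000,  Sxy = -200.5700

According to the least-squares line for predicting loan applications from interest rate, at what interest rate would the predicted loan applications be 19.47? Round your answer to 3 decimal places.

b = Sxy/Sxx = -200.57/42 = -4.775476
a = ȳ − b·x̄ = 28.26 − (-4.775476)·6.5 = 59.300595
Set a + b·x = 19.47: x = (19.47 − 59.300595) / (-4.775476) = 8.340654

8.341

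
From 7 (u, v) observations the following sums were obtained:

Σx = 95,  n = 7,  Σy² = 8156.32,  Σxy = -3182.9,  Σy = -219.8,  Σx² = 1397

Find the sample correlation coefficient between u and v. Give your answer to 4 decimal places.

-0.5438

Sxx = Σx² − (Σx)²/n = 1397 − 1289.285714 = 107.714286
Sxy = Σxy − (Σx)(Σy)/n = -3182.9 − (-2983) = -199.9
Syy = Σy² − (Σy)²/n = 8156.32 − 6901.72 = 1254.6
r = Sxy/√(Sxx·Syy) = -199.9/√(135138.342857) = -199.9/367.611674 = -0.543780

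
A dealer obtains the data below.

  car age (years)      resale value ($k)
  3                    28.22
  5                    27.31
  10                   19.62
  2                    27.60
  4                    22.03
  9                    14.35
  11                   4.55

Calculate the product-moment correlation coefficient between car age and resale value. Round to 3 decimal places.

n = 7, Σx = 44, Σy = 143.68, Σxy = 739.93, Σx² = 356, Σy² = 3400.8548
Sxx = Σx² − (Σx)²/n = 356 − 276.571429 = 79.428571
Sxy = Σxy − (Σx)(Σy)/n = 739.93 − 903.131429 = -163.201429
Syy = Σy² − (Σy)²/n = 3400.8548 − 2949.134629 = 451.720171
r = Sxy/√(Sxx·Syy) = -163.201429/√(35879.487902) = -163.201429/189.418816 = -0.861590

-0.862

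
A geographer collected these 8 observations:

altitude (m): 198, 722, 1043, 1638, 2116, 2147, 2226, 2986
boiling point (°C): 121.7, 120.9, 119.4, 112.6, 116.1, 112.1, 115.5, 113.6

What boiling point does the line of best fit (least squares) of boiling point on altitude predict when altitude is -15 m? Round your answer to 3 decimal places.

122.111

n = 8, Σx = 13076, Σy = 931.9, Σxy = 1503018.3, Σx² = 27289718
Sxx = Σx² − (Σx)²/n = 27289718 − 21372722 = 5916996
Sxy = Σxy − (Σx)(Σy)/n = 1503018.3 − 1523190.55 = -20172.25
b = Sxy/Sxx = -20172.25/5916996 = -0.003409
a = ȳ − b·x̄ = 116.4875 − (-0.003409)·1634.5 = 122.059845
ŷ(-15) = a + b·-15 = 122.059845 + (-0.003409)·(-15) = 122.110983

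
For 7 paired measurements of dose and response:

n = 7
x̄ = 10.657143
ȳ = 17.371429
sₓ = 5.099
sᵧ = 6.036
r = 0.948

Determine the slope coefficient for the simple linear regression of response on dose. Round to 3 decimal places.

1.122

b = r · sᵧ/sₓ = 0.948 · 6.036/5.099 = 1.122206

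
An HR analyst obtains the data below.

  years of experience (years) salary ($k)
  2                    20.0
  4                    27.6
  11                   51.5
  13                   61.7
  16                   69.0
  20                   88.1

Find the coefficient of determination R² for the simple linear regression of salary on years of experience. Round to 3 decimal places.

0.996

n = 6, Σx = 66, Σy = 317.9, Σxy = 4385, Σx² = 966, Σy² = 20143.51
Sxx = Σx² − (Σx)²/n = 966 − 726 = 240
Sxy = Σxy − (Σx)(Σy)/n = 4385 − 3496.9 = 888.1
Syy = Σy² − (Σy)²/n = 20143.51 − 16843.401667 = 3300.108333
R² = Sxy²/(Sxx·Syy) = (888.1)²/(240·3300.108333) = 0.995828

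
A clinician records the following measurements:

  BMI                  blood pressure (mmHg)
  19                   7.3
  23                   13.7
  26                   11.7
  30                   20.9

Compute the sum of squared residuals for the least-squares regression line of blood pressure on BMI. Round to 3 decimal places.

17.129

n = 4, Σx = 98, Σy = 53.6, Σxy = 1385, Σx² = 2466, Σy² = 814.68
Sxx = Σx² − (Σx)²/n = 2466 − 2401 = 65
Sxy = Σxy − (Σx)(Σy)/n = 1385 − 1313.2 = 71.8
Syy = Σy² − (Σy)²/n = 814.68 − 718.24 = 96.44
b = Sxy/Sxx = 71.8/65 = 1.104615
SSE = Syy − b·Sxy = 96.44 − 1.104615·71.8 = 17.128615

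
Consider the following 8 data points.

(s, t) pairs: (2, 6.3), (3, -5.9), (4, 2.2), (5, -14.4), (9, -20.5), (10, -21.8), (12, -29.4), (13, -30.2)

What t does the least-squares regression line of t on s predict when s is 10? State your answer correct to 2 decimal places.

-22.66

n = 8, Σx = 58, Σy = -113.7, Σxy = -1216.2, Σx² = 548
Sxx = Σx² − (Σx)²/n = 548 − 420.5 = 127.5
Sxy = Σxy − (Σx)(Σy)/n = -1216.2 − (-824.325) = -391.875
b = Sxy/Sxx = -391.875/127.5 = -3.073529
a = ȳ − b·x̄ = -14.2125 − (-3.073529)·7.25 = 8.070588
ŷ(10) = a + b·10 = 8.070588 + (-3.073529)·10 = -22.664706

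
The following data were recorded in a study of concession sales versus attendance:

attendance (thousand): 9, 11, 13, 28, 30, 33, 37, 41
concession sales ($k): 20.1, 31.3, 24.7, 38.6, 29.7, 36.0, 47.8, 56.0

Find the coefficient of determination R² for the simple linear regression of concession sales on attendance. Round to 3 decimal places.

n = 8, Σx = 202, Σy = 284.2, Σxy = 8070.7, Σx² = 6194, Σy² = 11082.68
Sxx = Σx² − (Σx)²/n = 6194 − 5100.5 = 1093.5
Sxy = Σxy − (Σx)(Σy)/n = 8070.7 − 7176.05 = 894.65
Syy = Σy² − (Σy)²/n = 11082.68 − 10096.205 = 986.475
R² = Sxy²/(Sxx·Syy) = (894.65)²/(1093.5·986.475) = 0.741996

0.742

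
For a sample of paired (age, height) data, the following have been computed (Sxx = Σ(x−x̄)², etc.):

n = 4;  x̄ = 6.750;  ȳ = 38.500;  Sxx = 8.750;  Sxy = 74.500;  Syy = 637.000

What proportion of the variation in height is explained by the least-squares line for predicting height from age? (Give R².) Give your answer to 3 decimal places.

0.996

R² = Sxy²/(Sxx·Syy) = (74.5)²/(8.75·637) = 0.995784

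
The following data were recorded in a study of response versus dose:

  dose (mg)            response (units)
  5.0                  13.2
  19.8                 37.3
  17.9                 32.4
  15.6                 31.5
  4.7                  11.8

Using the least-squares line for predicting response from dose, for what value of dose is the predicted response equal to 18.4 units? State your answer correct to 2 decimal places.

8.41

n = 5, Σx = 63, Σy = 126.2, Σxy = 1931.36, Σx² = 1002.9
Sxx = Σx² − (Σx)²/n = 1002.9 − 793.8 = 209.1
Sxy = Σxy − (Σx)(Σy)/n = 1931.36 − 1590.12 = 341.24
b = Sxy/Sxx = 341.24/209.1 = 1.631946
a = ȳ − b·x̄ = 25.24 − 1.631946·12.6 = 4.677475
Set a + b·x = 18.4: x = (18.4 − 4.677475) / 1.631946 = 8.408686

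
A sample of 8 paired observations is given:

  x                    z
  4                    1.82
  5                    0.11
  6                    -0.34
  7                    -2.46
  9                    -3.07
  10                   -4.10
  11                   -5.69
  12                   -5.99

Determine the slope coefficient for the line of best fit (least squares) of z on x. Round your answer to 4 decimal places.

-0.9462

n = 8, Σx = 64, Σy = -19.72, Σxy = -214.53, Σx² = 572
Sxx = Σx² − (Σx)²/n = 572 − 512 = 60
Sxy = Σxy − (Σx)(Σy)/n = -214.53 − (-157.76) = -56.77
b = Sxy/Sxx = -56.77/60 = -0.946167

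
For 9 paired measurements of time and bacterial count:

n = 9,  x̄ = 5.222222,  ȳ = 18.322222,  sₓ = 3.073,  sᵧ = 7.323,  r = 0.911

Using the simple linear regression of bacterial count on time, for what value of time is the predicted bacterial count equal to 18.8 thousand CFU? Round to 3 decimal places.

b = r · sᵧ/sₓ = 0.911 · 7.323/3.073 = 2.170925
a = ȳ − b·x̄ = 18.322222 − 2.170925·5.222222 = 6.985169
Set a + b·x = 18.8: x = (18.8 − 6.985169) / 2.170925 = 5.442302

5.442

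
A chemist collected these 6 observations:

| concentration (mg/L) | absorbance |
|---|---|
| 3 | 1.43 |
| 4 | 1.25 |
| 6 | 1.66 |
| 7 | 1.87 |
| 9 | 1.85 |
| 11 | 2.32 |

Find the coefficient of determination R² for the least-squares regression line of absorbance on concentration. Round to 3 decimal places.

n = 6, Σx = 40, Σy = 10.38, Σxy = 74.51, Σx² = 312, Σy² = 18.6648
Sxx = Σx² − (Σx)²/n = 312 − 266.666667 = 45.333333
Sxy = Σxy − (Σx)(Σy)/n = 74.51 − 69.2 = 5.31
Syy = Σy² − (Σy)²/n = 18.6648 − 17.9574 = 0.7074
R² = Sxy²/(Sxx·Syy) = (5.31)²/(45.333333·0.7074) = 0.879238

0.879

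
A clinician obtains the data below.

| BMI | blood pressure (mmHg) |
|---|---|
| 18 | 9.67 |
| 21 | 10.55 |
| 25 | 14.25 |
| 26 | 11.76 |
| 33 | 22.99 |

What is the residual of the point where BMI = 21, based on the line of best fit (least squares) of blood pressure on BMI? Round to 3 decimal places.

-0.132

n = 5, Σx = 123, Σy = 69.22, Σxy = 1816.29, Σx² = 3155
Sxx = Σx² − (Σx)²/n = 3155 − 3025.8 = 129.2
Sxy = Σxy − (Σx)(Σy)/n = 1816.29 − 1702.812 = 113.478
b = Sxy/Sxx = 113.478/129.2 = 0.878313
a = ȳ − b·x̄ = 13.844 − 0.878313·24.6 = -7.762492
ŷ(21) = -7.762492 + 0.878313·21 = 10.682074
residual = y − ŷ = 10.55 − 10.682074 = -0.132074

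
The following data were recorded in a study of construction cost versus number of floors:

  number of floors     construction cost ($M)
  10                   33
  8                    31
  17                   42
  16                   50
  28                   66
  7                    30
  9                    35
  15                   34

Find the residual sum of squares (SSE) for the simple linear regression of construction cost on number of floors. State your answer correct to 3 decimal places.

131.973

n = 8, Σx = 110, Σy = 321, Σxy = 4975, Σx² = 1848, Σy² = 13951
Sxx = Σx² − (Σx)²/n = 1848 − 1512.5 = 335.5
Sxy = Σxy − (Σx)(Σy)/n = 4975 − 4413.75 = 561.25
Syy = Σy² − (Σy)²/n = 13951 − 12880.125 = 1070.875
b = Sxy/Sxx = 561.25/335.5 = 1.672876
SSE = Syy − b·Sxy = 1070.875 − 1.672876·561.25 = 131.973174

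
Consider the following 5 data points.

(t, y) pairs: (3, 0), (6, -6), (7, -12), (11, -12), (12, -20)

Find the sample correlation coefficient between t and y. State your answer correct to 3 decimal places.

n = 5, Σx = 39, Σy = -50, Σxy = -492, Σx² = 359, Σy² = 724
Sxx = Σx² − (Σx)²/n = 359 − 304.2 = 54.8
Sxy = Σxy − (Σx)(Σy)/n = -492 − (-390) = -102
Syy = Σy² − (Σy)²/n = 724 − 500 = 224
r = Sxy/√(Sxx·Syy) = -102/√(12275.2) = -102/110.793502 = -0.920632

-0.921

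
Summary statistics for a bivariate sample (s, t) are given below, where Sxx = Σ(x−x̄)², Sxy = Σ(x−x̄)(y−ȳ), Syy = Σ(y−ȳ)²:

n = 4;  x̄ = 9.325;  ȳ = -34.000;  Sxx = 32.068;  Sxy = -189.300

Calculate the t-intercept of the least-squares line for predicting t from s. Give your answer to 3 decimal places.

21.046

b = Sxy/Sxx = -189.3/32.068 = -5.903081
a = ȳ − b·x̄ = -34 − (-5.903081)·9.325 = 21.046230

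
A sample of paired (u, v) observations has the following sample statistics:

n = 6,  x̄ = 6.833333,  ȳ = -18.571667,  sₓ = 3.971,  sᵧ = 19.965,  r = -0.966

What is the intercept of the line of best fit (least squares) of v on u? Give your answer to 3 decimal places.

14.616

b = r · sᵧ/sₓ = -0.966 · 19.965/3.971 = -4.856759
a = ȳ − b·x̄ = -18.571667 − (-4.856759)·6.833333 = 14.616185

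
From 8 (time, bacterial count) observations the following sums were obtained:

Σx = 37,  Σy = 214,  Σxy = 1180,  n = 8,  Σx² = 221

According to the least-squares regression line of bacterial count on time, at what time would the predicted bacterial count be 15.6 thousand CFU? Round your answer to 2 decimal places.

Sxx = Σx² − (Σx)²/n = 221 − 171.125 = 49.875
Sxy = Σxy − (Σx)(Σy)/n = 1180 − 989.75 = 190.25
b = Sxy/Sxx = 190.25/49.875 = 3.814536
a = ȳ − b·x̄ = 26.75 − 3.814536·4.625 = 9.107769
Set a + b·x = 15.6: x = (15.6 − 9.107769) / 3.814536 = 1.701971

1.70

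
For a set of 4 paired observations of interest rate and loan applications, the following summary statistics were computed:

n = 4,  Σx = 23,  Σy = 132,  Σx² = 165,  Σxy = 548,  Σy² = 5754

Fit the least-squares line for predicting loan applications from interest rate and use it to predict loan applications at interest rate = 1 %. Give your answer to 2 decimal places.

Sxx = Σx² − (Σx)²/n = 165 − 132.25 = 32.75
Sxy = Σxy − (Σx)(Σy)/n = 548 − 759 = -211
b = Sxy/Sxx = -211/32.75 = -6.442748
a = ȳ − b·x̄ = 33 − (-6.442748)·5.75 = 70.045802
ŷ(1) = a + b·1 = 70.045802 + (-6.442748)·1 = 63.603053

63.60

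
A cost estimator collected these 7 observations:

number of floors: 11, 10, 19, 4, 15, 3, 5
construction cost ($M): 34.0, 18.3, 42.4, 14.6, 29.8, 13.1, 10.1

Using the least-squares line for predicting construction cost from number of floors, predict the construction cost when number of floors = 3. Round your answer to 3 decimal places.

n = 7, Σx = 67, Σy = 162.3, Σxy = 1957.8, Σx² = 857
Sxx = Σx² − (Σx)²/n = 857 − 641.285714 = 215.714286
Sxy = Σxy − (Σx)(Σy)/n = 1957.8 − 1553.442857 = 404.357143
b = Sxy/Sxx = 404.357143/215.714286 = 1.874503
a = ȳ − b·x̄ = 23.185714 − 1.874503·9.571429 = 5.244040
ŷ(3) = a + b·3 = 5.244040 + 1.874503·3 = 10.867550

10.868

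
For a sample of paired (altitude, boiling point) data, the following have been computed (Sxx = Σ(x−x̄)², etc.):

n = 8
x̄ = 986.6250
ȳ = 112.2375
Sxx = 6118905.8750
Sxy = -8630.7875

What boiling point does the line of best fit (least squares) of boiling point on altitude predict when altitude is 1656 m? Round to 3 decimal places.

b = Sxy/Sxx = -8630.7875/6118905.875 = -0.001411
a = ȳ − b·x̄ = 112.2375 − (-0.001411)·986.625 = 113.629146
ŷ(1656) = a + b·1656 = 113.629146 + (-0.001411)·1656 = 111.293339

111.293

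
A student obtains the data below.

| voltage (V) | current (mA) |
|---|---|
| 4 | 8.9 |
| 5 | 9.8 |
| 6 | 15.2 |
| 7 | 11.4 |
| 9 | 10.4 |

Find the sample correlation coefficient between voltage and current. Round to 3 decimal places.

n = 5, Σx = 31, Σy = 55.7, Σxy = 349.2, Σx² = 207, Σy² = 644.41
Sxx = Σx² − (Σx)²/n = 207 − 192.2 = 14.8
Sxy = Σxy − (Σx)(Σy)/n = 349.2 − 345.34 = 3.86
Syy = Σy² − (Σy)²/n = 644.41 − 620.498 = 23.912
r = Sxy/√(Sxx·Syy) = 3.86/√(353.8976) = 3.86/18.812166 = 0.205186

0.205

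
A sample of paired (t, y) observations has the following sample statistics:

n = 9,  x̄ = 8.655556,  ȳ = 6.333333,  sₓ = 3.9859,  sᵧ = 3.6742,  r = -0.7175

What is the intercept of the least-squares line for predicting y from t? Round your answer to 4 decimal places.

b = r · sᵧ/sₓ = -0.7175 · 3.6742/3.9859 = -0.661391
a = ȳ − b·x̄ = 6.333333 − (-0.661391)·8.655556 = 12.058040

12.0580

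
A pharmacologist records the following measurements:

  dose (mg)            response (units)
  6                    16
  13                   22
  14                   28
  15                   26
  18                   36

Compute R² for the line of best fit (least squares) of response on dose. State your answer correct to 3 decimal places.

n = 5, Σx = 66, Σy = 128, Σxy = 1812, Σx² = 950, Σy² = 3496
Sxx = Σx² − (Σx)²/n = 950 − 871.2 = 78.8
Sxy = Σxy − (Σx)(Σy)/n = 1812 − 1689.6 = 122.4
Syy = Σy² − (Σy)²/n = 3496 − 3276.8 = 219.2
R² = Sxy²/(Sxx·Syy) = (122.4)²/(78.8·219.2) = 0.867353

0.867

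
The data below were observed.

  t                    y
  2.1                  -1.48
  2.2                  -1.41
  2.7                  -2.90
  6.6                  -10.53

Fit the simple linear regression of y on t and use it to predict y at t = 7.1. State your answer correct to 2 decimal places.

n = 4, Σx = 13.6, Σy = -16.32, Σxy = -83.538, Σx² = 60.1
Sxx = Σx² − (Σx)²/n = 60.1 − 46.24 = 13.86
Sxy = Σxy − (Σx)(Σy)/n = -83.538 − (-55.488) = -28.05
b = Sxy/Sxx = -28.05/13.86 = -2.023810
a = ȳ − b·x̄ = -4.08 − (-2.023810)·3.4 = 2.800952
ŷ(7.1) = a + b·7.1 = 2.800952 + (-2.023810)·7.1 = -11.568095

-11.57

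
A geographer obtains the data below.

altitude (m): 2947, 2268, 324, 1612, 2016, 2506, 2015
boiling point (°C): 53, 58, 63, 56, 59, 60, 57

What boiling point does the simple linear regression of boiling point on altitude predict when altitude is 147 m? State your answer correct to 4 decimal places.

n = 7, Σx = 13688, Σy = 406, Σxy = 782578, Σx² = 30936670
Sxx = Σx² − (Σx)²/n = 30936670 − 26765906.285714 = 4170763.714286
Sxy = Σxy − (Σx)(Σy)/n = 782578 − 793904 = -11326
b = Sxy/Sxx = -11326/4170763.714286 = -0.002716
a = ȳ − b·x̄ = 58 − (-0.002716)·1955.428571 = 63.310103
ŷ(147) = a + b·147 = 63.310103 + (-0.002716)·147 = 62.910914

62.9109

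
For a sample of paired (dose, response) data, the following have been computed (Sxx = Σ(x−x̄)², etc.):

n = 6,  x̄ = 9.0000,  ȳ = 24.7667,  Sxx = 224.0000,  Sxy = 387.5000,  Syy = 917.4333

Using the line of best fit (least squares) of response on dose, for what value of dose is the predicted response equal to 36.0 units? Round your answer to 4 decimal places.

15.4936

b = Sxy/Sxx = 387.5/224 = 1.729911
a = ȳ − b·x̄ = 24.7667 − 1.729911·9 = 9.197504
Set a + b·x = 36.0: x = (36.0 − 9.197504) / 1.729911 = 15.493572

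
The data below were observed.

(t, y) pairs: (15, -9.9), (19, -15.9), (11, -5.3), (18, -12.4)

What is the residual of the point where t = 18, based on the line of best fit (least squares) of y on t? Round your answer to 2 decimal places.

1.20

n = 4, Σx = 63, Σy = -43.5, Σxy = -732.1, Σx² = 1031
Sxx = Σx² − (Σx)²/n = 1031 − 992.25 = 38.75
Sxy = Σxy − (Σx)(Σy)/n = -732.1 − (-685.125) = -46.975
b = Sxy/Sxx = -46.975/38.75 = -1.212258
a = ȳ − b·x̄ = -10.875 − (-1.212258)·15.75 = 8.218065
ŷ(18) = 8.218065 + (-1.212258)·18 = -13.602581
residual = y − ŷ = -12.4 − (-13.602581) = 1.202581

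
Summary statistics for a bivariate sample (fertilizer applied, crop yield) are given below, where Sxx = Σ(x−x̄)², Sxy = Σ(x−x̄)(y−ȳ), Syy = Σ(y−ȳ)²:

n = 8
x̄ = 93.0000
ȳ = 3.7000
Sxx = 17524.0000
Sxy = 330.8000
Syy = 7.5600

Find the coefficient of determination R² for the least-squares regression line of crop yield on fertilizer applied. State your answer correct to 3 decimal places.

0.826

R² = Sxy²/(Sxx·Syy) = (330.8)²/(17524·7.56) = 0.825992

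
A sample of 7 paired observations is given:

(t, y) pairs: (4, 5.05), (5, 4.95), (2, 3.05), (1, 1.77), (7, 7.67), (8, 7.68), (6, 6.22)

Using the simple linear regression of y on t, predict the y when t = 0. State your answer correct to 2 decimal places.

1.17

n = 7, Σx = 33, Σy = 36.39, Σxy = 205.27, Σx² = 195
Sxx = Σx² − (Σx)²/n = 195 − 155.571429 = 39.428571
Sxy = Σxy − (Σx)(Σy)/n = 205.27 − 171.552857 = 33.717143
b = Sxy/Sxx = 33.717143/39.428571 = 0.855145
a = ȳ − b·x̄ = 5.198571 − 0.855145·4.714286 = 1.167174
ŷ(0) = a + b·0 = 1.167174 + 0.855145·0 = 1.167174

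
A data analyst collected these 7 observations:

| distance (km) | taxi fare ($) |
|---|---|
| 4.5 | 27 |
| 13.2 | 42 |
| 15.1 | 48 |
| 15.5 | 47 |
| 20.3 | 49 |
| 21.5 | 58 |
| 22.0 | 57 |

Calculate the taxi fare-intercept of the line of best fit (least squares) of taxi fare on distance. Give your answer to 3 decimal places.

20.469

n = 7, Σx = 112.1, Σy = 328, Σxy = 5624.9, Σx² = 2021.09
Sxx = Σx² − (Σx)²/n = 2021.09 − 1795.201429 = 225.888571
Sxy = Σxy − (Σx)(Σy)/n = 5624.9 − 5252.685714 = 372.214286
b = Sxy/Sxx = 372.214286/225.888571 = 1.647778
a = ȳ − b·x̄ = 46.857143 − 1.647778·16.014286 = 20.469150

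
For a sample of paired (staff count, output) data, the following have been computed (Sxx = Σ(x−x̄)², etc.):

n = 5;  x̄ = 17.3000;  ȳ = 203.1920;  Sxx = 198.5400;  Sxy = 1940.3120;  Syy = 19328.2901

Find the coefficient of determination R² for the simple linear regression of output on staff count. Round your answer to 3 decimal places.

0.981

R² = Sxy²/(Sxx·Syy) = (1940.312)²/(198.54·19328.2901) = 0.981074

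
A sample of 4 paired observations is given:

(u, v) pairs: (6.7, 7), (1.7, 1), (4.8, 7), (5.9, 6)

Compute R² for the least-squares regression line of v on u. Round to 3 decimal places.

n = 4, Σx = 19.1, Σy = 21, Σxy = 117.6, Σx² = 105.63, Σy² = 135
Sxx = Σx² − (Σx)²/n = 105.63 − 91.2025 = 14.4275
Sxy = Σxy − (Σx)(Σy)/n = 117.6 − 100.275 = 17.325
Syy = Σy² − (Σy)²/n = 135 − 110.25 = 24.75
R² = Sxy²/(Sxx·Syy) = (17.325)²/(14.4275·24.75) = 0.840582

0.841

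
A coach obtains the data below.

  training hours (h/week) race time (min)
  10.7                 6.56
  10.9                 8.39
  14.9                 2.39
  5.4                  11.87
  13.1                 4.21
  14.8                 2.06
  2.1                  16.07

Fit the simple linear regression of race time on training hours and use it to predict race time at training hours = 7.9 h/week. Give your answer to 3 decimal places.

9.866

n = 7, Σx = 71.9, Σy = 51.55, Σxy = 380.738, Σx² = 879.53
Sxx = Σx² − (Σx)²/n = 879.53 − 738.515714 = 141.014286
Sxy = Σxy − (Σx)(Σy)/n = 380.738 − 529.492143 = -148.754143
b = Sxy/Sxx = -148.754143/141.014286 = -1.054887
a = ȳ − b·x̄ = 7.364286 − (-1.054887)·10.271429 = 18.199483
ŷ(7.9) = a + b·7.9 = 18.199483 + (-1.054887)·7.9 = 9.865875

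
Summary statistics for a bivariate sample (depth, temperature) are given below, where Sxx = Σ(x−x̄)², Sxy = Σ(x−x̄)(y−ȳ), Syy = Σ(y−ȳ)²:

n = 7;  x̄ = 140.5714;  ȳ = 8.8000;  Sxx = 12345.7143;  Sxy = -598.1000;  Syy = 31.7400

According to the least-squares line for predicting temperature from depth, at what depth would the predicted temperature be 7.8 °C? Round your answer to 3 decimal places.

161.213

b = Sxy/Sxx = -598.1/12345.7143 = -0.048446
a = ȳ − b·x̄ = 8.8 − (-0.048446)·140.5714 = 15.610117
Set a + b·x = 7.8: x = (7.8 − 15.610117) / (-0.048446) = 161.212955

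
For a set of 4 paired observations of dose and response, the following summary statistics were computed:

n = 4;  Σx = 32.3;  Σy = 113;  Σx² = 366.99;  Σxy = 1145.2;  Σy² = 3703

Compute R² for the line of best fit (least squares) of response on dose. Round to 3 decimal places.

Sxx = Σx² − (Σx)²/n = 366.99 − 260.8225 = 106.1675
Sxy = Σxy − (Σx)(Σy)/n = 1145.2 − 912.475 = 232.725
Syy = Σy² − (Σy)²/n = 3703 − 3192.25 = 510.75
R² = Sxy²/(Sxx·Syy) = (232.725)²/(106.1675·510.75) = 0.998817

0.999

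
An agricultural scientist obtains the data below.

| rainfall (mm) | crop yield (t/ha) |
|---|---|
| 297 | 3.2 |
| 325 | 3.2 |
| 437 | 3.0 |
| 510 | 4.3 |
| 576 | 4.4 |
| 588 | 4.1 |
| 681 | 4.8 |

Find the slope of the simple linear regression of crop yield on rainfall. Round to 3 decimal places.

0.004

n = 7, Σx = 3414, Σy = 27, Σxy = 13708.4, Σx² = 1786184
Sxx = Σx² − (Σx)²/n = 1786184 − 1665056.571429 = 121127.428571
Sxy = Σxy − (Σx)(Σy)/n = 13708.4 − 13168.285714 = 540.114286
b = Sxy/Sxx = 540.114286/121127.428571 = 0.004459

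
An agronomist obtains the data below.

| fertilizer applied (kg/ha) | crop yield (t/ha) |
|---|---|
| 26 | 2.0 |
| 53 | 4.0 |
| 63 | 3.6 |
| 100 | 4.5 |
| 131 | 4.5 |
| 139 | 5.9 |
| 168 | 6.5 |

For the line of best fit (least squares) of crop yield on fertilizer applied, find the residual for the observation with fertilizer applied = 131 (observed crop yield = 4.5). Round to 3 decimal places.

n = 7, Σx = 680, Σy = 31, Σxy = 3442.4, Σx² = 82160
Sxx = Σx² − (Σx)²/n = 82160 − 66057.142857 = 16102.857143
Sxy = Σxy − (Σx)(Σy)/n = 3442.4 − 3011.428571 = 430.971429
b = Sxy/Sxx = 430.971429/16102.857143 = 0.026764
a = ȳ − b·x̄ = 4.428571 − 0.026764·97.142857 = 1.828673
ŷ(131) = 1.828673 + 0.026764·131 = 5.334713
residual = y − ŷ = 4.5 − 5.334713 = -0.834713

-0.835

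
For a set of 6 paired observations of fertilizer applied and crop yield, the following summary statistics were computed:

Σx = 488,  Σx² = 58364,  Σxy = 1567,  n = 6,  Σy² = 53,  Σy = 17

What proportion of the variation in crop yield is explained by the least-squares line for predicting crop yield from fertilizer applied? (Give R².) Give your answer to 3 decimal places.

0.376

Sxx = Σx² − (Σx)²/n = 58364 − 39690.666667 = 18673.333333
Sxy = Σxy − (Σx)(Σy)/n = 1567 − 1382.666667 = 184.333333
Syy = Σy² − (Σy)²/n = 53 − 48.166667 = 4.833333
R² = Sxy²/(Sxx·Syy) = (184.333333)²/(18673.333333·4.833333) = 0.376478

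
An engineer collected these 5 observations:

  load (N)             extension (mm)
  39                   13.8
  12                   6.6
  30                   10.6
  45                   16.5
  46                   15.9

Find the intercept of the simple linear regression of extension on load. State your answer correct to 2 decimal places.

2.73

n = 5, Σx = 172, Σy = 63.4, Σxy = 2409.3, Σx² = 6706
Sxx = Σx² − (Σx)²/n = 6706 − 5916.8 = 789.2
Sxy = Σxy − (Σx)(Σy)/n = 2409.3 − 2180.96 = 228.34
b = Sxy/Sxx = 228.34/789.2 = 0.289331
a = ȳ − b·x̄ = 12.68 − 0.289331·34.4 = 2.727015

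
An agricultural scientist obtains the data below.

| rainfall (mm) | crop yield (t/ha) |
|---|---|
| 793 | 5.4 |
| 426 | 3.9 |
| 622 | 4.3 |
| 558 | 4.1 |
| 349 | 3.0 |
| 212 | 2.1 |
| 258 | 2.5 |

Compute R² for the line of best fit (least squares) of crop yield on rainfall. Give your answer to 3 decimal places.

n = 7, Σx = 3218, Σy = 25.3, Σxy = 13043.2, Σx² = 1741882, Σy² = 99.33
Sxx = Σx² − (Σx)²/n = 1741882 − 1479360.571429 = 262521.428571
Sxy = Σxy − (Σx)(Σy)/n = 13043.2 − 11630.771429 = 1412.428571
Syy = Σy² − (Σy)²/n = 99.33 − 91.441429 = 7.888571
R² = Sxy²/(Sxx·Syy) = (1412.428571)²/(262521.428571·7.888571) = 0.963318

0.963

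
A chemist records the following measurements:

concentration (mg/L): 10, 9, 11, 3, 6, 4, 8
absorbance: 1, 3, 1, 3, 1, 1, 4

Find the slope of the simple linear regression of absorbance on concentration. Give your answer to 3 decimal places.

-0.054

n = 7, Σx = 51, Σy = 14, Σxy = 99, Σx² = 427
Sxx = Σx² − (Σx)²/n = 427 − 371.571429 = 55.428571
Sxy = Σxy − (Σx)(Σy)/n = 99 − 102 = -3
b = Sxy/Sxx = -3/55.428571 = -0.054124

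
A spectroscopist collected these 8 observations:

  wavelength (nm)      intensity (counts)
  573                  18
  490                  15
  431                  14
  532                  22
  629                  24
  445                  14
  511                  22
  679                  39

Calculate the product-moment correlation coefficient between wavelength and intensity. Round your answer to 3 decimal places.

n = 8, Σx = 4290, Σy = 168, Σxy = 94451, Σx² = 2353042, Σy² = 4006
Sxx = Σx² − (Σx)²/n = 2353042 − 2300512.5 = 52529.5
Sxy = Σxy − (Σx)(Σy)/n = 94451 − 90090 = 4361
Syy = Σy² − (Σy)²/n = 4006 − 3528 = 478
r = Sxy/√(Sxx·Syy) = 4361/√(25109101) = 4361/5010.898223 = 0.870303

0.870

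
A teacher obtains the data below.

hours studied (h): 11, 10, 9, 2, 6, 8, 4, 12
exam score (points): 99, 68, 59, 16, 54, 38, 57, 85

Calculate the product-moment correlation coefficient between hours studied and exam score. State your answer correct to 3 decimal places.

n = 8, Σx = 62, Σy = 476, Σxy = 4208, Σx² = 566, Σy² = 32996
Sxx = Σx² − (Σx)²/n = 566 − 480.5 = 85.5
Sxy = Σxy − (Σx)(Σy)/n = 4208 − 3689 = 519
Syy = Σy² − (Σy)²/n = 32996 − 28322 = 4674
r = Sxy/√(Sxx·Syy) = 519/√(399627) = 519/632.160581 = 0.820994

0.821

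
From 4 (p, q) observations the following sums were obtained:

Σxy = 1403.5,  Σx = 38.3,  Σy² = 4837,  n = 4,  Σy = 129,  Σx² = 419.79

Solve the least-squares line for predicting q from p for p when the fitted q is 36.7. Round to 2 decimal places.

Sxx = Σx² − (Σx)²/n = 419.79 − 366.7225 = 53.0675
Sxy = Σxy − (Σx)(Σy)/n = 1403.5 − 1235.175 = 168.325
b = Sxy/Sxx = 168.325/53.0675 = 3.171904
a = ȳ − b·x̄ = 32.25 − 3.171904·9.575 = 1.879022
Set a + b·x = 36.7: x = (36.7 − 1.879022) / 3.171904 = 10.977943

10.98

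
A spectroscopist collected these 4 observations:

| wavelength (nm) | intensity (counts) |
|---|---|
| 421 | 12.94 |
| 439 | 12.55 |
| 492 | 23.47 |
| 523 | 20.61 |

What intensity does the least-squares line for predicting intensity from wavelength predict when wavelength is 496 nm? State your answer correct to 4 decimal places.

n = 4, Σx = 1875, Σy = 69.57, Σxy = 33283.46, Σx² = 885555
Sxx = Σx² − (Σx)²/n = 885555 − 878906.25 = 6648.75
Sxy = Σxy − (Σx)(Σy)/n = 33283.46 − 32610.9375 = 672.5225
b = Sxy/Sxx = 672.5225/6648.75 = 0.101150
a = ȳ − b·x̄ = 17.3925 − 0.101150·468.75 = -30.021664
ŷ(496) = a + b·496 = -30.021664 + 0.101150·496 = 20.148843

20.1488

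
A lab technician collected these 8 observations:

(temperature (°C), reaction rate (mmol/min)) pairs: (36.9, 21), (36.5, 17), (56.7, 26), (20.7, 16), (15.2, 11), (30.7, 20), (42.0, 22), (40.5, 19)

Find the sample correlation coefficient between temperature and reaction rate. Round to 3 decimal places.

0.916

n = 8, Σx = 279.2, Σy = 152, Σxy = 5675.5, Σx² = 10915.02, Σy² = 3028
Sxx = Σx² − (Σx)²/n = 10915.02 − 9744.08 = 1170.94
Sxy = Σxy − (Σx)(Σy)/n = 5675.5 − 5304.8 = 370.7
Syy = Σy² − (Σy)²/n = 3028 − 2888 = 140
r = Sxy/√(Sxx·Syy) = 370.7/√(163931.6) = 370.7/404.884675 = 0.915569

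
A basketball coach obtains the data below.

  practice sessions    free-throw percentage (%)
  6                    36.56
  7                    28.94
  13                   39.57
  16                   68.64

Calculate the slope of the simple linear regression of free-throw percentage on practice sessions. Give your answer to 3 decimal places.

3.053

n = 4, Σx = 42, Σy = 173.71, Σxy = 2034.59, Σx² = 510
Sxx = Σx² − (Σx)²/n = 510 − 441 = 69
Sxy = Σxy − (Σx)(Σy)/n = 2034.59 − 1823.955 = 210.635
b = Sxy/Sxx = 210.635/69 = 3.052681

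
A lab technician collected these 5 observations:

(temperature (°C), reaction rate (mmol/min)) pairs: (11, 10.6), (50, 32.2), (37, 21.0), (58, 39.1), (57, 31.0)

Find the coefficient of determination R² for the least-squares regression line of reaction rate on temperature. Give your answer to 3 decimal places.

0.921

n = 5, Σx = 213, Σy = 133.9, Σxy = 6538.4, Σx² = 10603, Σy² = 4080.01
Sxx = Σx² − (Σx)²/n = 10603 − 9073.8 = 1529.2
Sxy = Σxy − (Σx)(Σy)/n = 6538.4 − 5704.14 = 834.26
Syy = Σy² − (Σy)²/n = 4080.01 − 3585.842 = 494.168
R² = Sxy²/(Sxx·Syy) = (834.26)²/(1529.2·494.168) = 0.921009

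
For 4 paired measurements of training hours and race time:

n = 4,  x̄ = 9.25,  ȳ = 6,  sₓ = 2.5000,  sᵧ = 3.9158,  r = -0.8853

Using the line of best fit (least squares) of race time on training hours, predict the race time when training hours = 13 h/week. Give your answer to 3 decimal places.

0.800

b = r · sᵧ/sₓ = -0.8853 · 3.9158/2.5 = -1.386663
a = ȳ − b·x̄ = 6 − (-1.386663)·9.25 = 18.826634
ŷ(13) = a + b·13 = 18.826634 + (-1.386663)·13 = 0.800013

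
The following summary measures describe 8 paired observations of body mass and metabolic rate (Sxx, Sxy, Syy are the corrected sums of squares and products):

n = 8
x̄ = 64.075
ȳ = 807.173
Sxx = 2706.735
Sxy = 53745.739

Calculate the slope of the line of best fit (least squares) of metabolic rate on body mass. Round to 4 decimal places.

b = Sxy/Sxx = 53745.739/2706.735 = 19.856299

19.8563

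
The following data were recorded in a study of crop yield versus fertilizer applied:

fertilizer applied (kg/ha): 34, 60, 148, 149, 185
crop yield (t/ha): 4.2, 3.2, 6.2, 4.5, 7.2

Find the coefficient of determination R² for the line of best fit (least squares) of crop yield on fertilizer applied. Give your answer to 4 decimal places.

n = 5, Σx = 576, Σy = 25.3, Σxy = 3254.9, Σx² = 83086, Σy² = 138.41
Sxx = Σx² − (Σx)²/n = 83086 − 66355.2 = 16730.8
Sxy = Σxy − (Σx)(Σy)/n = 3254.9 − 2914.56 = 340.34
Syy = Σy² − (Σy)²/n = 138.41 − 128.018 = 10.392
R² = Sxy²/(Sxx·Syy) = (340.34)²/(16730.8·10.392) = 0.666208

0.6662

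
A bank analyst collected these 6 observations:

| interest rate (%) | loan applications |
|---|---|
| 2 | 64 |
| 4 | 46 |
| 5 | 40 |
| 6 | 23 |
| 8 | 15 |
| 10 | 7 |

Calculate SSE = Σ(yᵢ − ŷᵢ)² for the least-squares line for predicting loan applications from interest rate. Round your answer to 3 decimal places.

n = 6, Σx = 35, Σy = 195, Σxy = 840, Σx² = 245, Σy² = 8615
Sxx = Σx² − (Σx)²/n = 245 − 204.166667 = 40.833333
Sxy = Σxy − (Σx)(Σy)/n = 840 − 1137.5 = -297.5
Syy = Σy² − (Σy)²/n = 8615 − 6337.5 = 2277.5
b = Sxy/Sxx = -297.5/40.833333 = -7.285714
SSE = Syy − b·Sxy = 2277.5 − (-7.285714)·(-297.5) = 110

110.000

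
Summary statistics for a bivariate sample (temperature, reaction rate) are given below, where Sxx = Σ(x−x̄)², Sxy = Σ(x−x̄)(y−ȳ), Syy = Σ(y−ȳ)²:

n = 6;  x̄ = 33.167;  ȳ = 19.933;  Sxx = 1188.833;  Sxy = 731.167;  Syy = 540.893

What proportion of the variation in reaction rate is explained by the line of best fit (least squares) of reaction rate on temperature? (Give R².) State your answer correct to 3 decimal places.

0.831

R² = Sxy²/(Sxx·Syy) = (731.167)²/(1188.833·540.893) = 0.831383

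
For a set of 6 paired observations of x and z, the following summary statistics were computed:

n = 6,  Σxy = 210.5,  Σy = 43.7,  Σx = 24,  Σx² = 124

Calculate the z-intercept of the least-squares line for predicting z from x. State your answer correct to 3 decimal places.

2.183

Sxx = Σx² − (Σx)²/n = 124 − 96 = 28
Sxy = Σxy − (Σx)(Σy)/n = 210.5 − 174.8 = 35.7
b = Sxy/Sxx = 35.7/28 = 1.275
a = ȳ − b·x̄ = 7.283333 − 1.275·4 = 2.183333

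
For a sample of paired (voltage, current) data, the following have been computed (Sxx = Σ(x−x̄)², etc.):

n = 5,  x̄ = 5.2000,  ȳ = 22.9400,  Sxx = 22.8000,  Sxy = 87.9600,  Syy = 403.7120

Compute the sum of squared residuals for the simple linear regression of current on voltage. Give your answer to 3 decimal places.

64.372

b = Sxy/Sxx = 87.96/22.8 = 3.857895
SSE = Syy − b·Sxy = 403.712 − 3.857895·87.96 = 64.371579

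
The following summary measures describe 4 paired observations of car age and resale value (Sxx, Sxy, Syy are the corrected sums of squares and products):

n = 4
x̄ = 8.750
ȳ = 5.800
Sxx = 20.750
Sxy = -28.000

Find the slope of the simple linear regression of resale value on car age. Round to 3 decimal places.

b = Sxy/Sxx = -28/20.75 = -1.349398

-1.349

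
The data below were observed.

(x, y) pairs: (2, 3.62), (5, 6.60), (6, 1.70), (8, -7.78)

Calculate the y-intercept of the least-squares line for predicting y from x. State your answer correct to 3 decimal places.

n = 4, Σx = 21, Σy = 4.14, Σxy = -11.8, Σx² = 129
Sxx = Σx² − (Σx)²/n = 129 − 110.25 = 18.75
Sxy = Σxy − (Σx)(Σy)/n = -11.8 − 21.735 = -33.535
b = Sxy/Sxx = -33.535/18.75 = -1.788533
a = ȳ − b·x̄ = 1.035 − (-1.788533)·5.25 = 10.4248

10.425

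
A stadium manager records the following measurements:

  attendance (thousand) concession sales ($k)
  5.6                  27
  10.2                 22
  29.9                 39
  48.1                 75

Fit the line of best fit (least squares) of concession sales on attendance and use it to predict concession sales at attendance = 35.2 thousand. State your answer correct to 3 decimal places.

54.385

n = 4, Σx = 93.8, Σy = 163, Σxy = 5149.2, Σx² = 3343.02
Sxx = Σx² − (Σx)²/n = 3343.02 − 2199.61 = 1143.41
Sxy = Σxy − (Σx)(Σy)/n = 5149.2 − 3822.35 = 1326.85
b = Sxy/Sxx = 1326.85/1143.41 = 1.160432
a = ȳ − b·x̄ = 40.75 − 1.160432·23.45 = 13.537860
ŷ(35.2) = a + b·35.2 = 13.537860 + 1.160432·35.2 = 54.385081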